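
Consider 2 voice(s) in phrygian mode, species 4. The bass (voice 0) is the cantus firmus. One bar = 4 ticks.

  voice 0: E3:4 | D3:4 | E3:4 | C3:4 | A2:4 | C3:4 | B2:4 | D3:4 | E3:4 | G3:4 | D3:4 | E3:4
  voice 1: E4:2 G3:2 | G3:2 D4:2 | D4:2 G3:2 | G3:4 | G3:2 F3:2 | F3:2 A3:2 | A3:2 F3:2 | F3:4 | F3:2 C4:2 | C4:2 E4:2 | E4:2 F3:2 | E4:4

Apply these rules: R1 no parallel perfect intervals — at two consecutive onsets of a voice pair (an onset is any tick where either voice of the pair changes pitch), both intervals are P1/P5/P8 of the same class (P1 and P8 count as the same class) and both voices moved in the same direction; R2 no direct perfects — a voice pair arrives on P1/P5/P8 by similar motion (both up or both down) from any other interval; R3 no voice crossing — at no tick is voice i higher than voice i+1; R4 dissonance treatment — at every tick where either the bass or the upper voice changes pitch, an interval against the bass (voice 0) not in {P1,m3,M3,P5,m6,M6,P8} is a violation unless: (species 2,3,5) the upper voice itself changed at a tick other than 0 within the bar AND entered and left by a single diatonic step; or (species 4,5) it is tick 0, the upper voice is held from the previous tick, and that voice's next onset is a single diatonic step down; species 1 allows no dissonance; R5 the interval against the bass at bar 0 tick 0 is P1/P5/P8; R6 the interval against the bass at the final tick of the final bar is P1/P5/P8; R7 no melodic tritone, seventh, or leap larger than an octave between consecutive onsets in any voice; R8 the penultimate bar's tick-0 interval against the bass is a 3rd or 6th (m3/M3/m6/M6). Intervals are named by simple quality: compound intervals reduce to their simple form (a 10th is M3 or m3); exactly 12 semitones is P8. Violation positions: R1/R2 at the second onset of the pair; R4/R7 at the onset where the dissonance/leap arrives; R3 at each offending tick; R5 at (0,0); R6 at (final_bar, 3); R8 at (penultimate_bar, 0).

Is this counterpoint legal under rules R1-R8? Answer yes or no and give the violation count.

bar 0: v0=E3 v1=E4 (P8)
bar 1: v0=D3 v1=G3 (P4)
bar 2: v0=E3 v1=D4 (m7)
bar 3: v0=C3 v1=G3 (P5)
bar 4: v0=A2 v1=G3 (m7)
bar 5: v0=C3 v1=F3 (P4)
bar 6: v0=B2 v1=A3 (m7)
bar 7: v0=D3 v1=F3 (m3)
bar 8: v0=E3 v1=F3 (m2)
bar 9: v0=G3 v1=C4 (P4)
bar 10: v0=D3 v1=E4 (M2)
bar 11: v0=E3 v1=E4 (P8)
  R4 @ bar1.0: D3/G3 P4 untreated
  R4 @ bar2.0: E3/D4 m7 untreated
  R4 @ bar5.0: C3/F3 P4 untreated
  R4 @ bar6.0: B2/A3 m7 untreated
  R4 @ bar6.2: B2/F3 TT untreated
  R4 @ bar8.0: E3/F3 m2 untreated
  R4 @ bar9.0: G3/C4 P4 untreated
  R4 @ bar10.0: D3/E4 M2 untreated
  R8 @ bar10.0: penult M2 not 3rd/6th
  R7 @ bar10.2: E4->F3 leap 11st
  R2 @ bar11.0: D3/F3 m3 -> E3/E4 P8 similar
  R7 @ bar11.0: F3->E4 leap 11st

No (12 violations)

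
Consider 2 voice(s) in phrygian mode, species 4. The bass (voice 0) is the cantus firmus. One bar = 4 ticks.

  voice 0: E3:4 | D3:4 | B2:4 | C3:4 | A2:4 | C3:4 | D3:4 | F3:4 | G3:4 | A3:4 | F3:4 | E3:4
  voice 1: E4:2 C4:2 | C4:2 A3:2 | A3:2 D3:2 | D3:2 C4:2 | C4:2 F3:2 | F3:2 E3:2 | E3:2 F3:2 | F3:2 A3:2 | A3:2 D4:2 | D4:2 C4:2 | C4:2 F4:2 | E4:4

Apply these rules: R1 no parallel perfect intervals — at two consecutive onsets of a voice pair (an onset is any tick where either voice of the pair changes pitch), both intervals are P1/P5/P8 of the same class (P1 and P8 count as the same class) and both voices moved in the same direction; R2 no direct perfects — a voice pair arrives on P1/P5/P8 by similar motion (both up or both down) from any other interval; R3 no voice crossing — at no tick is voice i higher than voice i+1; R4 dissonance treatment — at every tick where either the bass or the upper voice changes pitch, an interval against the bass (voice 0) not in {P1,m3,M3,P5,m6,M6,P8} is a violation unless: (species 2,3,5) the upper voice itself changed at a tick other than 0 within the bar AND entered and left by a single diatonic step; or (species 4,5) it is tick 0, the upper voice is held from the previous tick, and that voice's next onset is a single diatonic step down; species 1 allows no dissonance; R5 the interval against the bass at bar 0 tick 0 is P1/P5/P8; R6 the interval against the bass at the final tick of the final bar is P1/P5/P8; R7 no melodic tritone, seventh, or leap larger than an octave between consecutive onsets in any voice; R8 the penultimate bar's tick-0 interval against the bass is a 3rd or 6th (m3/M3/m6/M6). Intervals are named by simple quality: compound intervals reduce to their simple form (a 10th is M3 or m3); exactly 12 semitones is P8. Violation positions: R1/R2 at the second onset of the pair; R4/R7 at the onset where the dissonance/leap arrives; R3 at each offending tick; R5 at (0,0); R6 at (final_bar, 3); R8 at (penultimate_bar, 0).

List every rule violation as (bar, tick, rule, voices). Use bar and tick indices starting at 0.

bar 0: v0=E3 v1=E4 downbeat P8
bar 1: v0=D3 v1=C4 downbeat m7
bar 2: v0=B2 v1=A3 downbeat m7
bar 3: v0=C3 v1=D3 downbeat M2
bar 4: v0=A2 v1=C4 downbeat m3
bar 5: v0=C3 v1=F3 downbeat P4
bar 6: v0=D3 v1=E3 downbeat M2
bar 7: v0=F3 v1=F3 downbeat P1
bar 8: v0=G3 v1=A3 downbeat M2
bar 9: v0=A3 v1=D4 downbeat P4
bar 10: v0=F3 v1=C4 downbeat P5
bar 11: v0=E3 v1=E4 downbeat P8
  -> R4 @ bar 1 tick 0 v(0, 1): D3/C4 m7 untreated
  -> R4 @ bar 2 tick 0 v(0, 1): B2/A3 m7 untreated
  -> R4 @ bar 3 tick 0 v(0, 1): C3/D3 M2 untreated
  -> R7 @ bar 3 tick 2 v(1,): D3->C4 leap 10st
  -> R4 @ bar 6 tick 0 v(0, 1): D3/E3 M2 untreated
  -> R4 @ bar 8 tick 0 v(0, 1): G3/A3 M2 untreated
  -> R8 @ bar 10 tick 0 v(0, 1): penult P5 not 3rd/6th
  -> R1 @ bar 11 tick 0 v(0, 1): F3/F4 P8 -> E3/E4 P8 similar

(1, 0, R4, (0, 1))
(2, 0, R4, (0, 1))
(3, 0, R4, (0, 1))
(3, 2, R7, (1,))
(6, 0, R4, (0, 1))
(8, 0, R4, (0, 1))
(10, 0, R8, (0, 1))
(11, 0, R1, (0, 1))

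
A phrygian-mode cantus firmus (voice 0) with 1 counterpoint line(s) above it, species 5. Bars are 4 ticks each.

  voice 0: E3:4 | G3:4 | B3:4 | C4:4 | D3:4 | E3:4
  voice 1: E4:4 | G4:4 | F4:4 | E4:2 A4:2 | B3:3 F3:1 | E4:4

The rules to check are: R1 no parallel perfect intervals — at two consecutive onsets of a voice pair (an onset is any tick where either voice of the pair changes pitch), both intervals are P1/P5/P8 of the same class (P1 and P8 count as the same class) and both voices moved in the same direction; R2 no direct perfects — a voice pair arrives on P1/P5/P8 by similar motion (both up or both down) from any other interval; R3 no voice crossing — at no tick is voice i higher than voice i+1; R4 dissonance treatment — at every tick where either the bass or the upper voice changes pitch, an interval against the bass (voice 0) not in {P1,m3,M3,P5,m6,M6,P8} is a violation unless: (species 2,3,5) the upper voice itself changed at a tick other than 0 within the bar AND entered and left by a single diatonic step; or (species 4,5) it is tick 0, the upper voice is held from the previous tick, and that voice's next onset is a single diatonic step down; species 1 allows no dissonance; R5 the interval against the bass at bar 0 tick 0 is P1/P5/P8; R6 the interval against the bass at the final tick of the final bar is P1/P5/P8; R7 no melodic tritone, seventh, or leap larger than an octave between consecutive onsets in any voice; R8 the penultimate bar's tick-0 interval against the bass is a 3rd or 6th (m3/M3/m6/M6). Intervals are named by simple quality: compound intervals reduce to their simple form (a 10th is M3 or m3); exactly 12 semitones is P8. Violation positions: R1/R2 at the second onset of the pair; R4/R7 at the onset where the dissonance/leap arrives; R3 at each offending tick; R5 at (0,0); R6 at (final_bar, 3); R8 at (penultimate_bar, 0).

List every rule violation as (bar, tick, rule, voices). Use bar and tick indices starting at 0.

bar 0: v0=E3 v1=E4 downbeat P8
bar 1: v0=G3 v1=G4 downbeat P8
bar 2: v0=B3 v1=F4 downbeat TT
bar 3: v0=C4 v1=E4 downbeat M3
bar 4: v0=D3 v1=B3 downbeat M6
bar 5: v0=E3 v1=E4 downbeat P8
  -> R1 @ bar 1 tick 0 v(0, 1): E3/E4 P8 -> G3/G4 P8 similar
  -> R4 @ bar 2 tick 0 v(0, 1): B3/F4 TT untreated
  -> R7 @ bar 4 tick 0 v(0,): C4->D3 leap 10st
  -> R7 @ bar 4 tick 0 v(1,): A4->B3 leap 10st
  -> R7 @ bar 4 tick 3 v(1,): B3->F3 leap 6st
  -> R2 @ bar 5 tick 0 v(0, 1): D3/F3 m3 -> E3/E4 P8 similar
  -> R7 @ bar 5 tick 0 v(1,): F3->E4 leap 11st

(1, 0, R1, (0, 1))
(2, 0, R4, (0, 1))
(4, 0, R7, (0,))
(4, 0, R7, (1,))
(4, 3, R7, (1,))
(5, 0, R2, (0, 1))
(5, 0, R7, (1,))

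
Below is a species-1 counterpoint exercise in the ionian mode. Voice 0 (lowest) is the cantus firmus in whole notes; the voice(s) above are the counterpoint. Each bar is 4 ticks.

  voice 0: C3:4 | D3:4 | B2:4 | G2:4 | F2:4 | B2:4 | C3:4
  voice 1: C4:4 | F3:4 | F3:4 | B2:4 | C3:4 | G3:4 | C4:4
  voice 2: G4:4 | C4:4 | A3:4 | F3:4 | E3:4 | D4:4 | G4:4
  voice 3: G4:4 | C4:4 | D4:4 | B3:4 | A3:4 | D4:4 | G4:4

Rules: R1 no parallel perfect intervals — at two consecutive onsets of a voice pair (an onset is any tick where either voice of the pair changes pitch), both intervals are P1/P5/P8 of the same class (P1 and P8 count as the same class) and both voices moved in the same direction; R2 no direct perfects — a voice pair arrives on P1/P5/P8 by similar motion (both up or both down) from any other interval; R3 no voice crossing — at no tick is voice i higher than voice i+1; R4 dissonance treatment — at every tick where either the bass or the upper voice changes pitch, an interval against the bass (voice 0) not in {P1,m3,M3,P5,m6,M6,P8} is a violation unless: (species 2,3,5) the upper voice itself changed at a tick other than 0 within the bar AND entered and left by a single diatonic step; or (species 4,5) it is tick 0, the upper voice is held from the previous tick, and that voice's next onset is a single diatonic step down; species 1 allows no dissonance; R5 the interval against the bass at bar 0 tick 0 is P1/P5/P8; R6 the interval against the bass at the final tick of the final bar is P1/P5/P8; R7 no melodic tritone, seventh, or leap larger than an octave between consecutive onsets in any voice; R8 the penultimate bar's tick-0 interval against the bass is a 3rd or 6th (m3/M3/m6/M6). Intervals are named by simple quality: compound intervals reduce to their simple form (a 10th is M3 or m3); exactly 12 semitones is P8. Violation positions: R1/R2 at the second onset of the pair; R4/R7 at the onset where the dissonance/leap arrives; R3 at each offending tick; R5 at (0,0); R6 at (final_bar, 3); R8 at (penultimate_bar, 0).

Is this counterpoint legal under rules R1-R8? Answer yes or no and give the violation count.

bar 0: v0=C3 v1=C4 v2=G4 v3=G4 (P5)
bar 1: v0=D3 v1=F3 v2=C4 v3=C4 (m7)
bar 2: v0=B2 v1=F3 v2=A3 v3=D4 (m3)
bar 3: v0=G2 v1=B2 v2=F3 v3=B3 (M3)
bar 4: v0=F2 v1=C3 v2=E3 v3=A3 (M3)
bar 5: v0=B2 v1=G3 v2=D4 v3=D4 (m3)
bar 6: v0=C3 v1=C4 v2=G4 v3=G4 (P5)
  R1 @ bar1.0: C4/G4 P5 -> F3/C4 P5 similar
  R1 @ bar1.0: C4/G4 P5 -> F3/C4 P5 similar
  R1 @ bar1.0: G4/G4 P1 -> C4/C4 P1 similar
  R4 @ bar1.0: D3/C4 m7 untreated
  R4 @ bar1.0: D3/C4 m7 untreated
  R4 @ bar2.0: B2/F3 TT untreated
  R4 @ bar2.0: B2/A3 m7 untreated
  R2 @ bar3.0: F3/D4 M6 -> B2/B3 P8 similar
  R4 @ bar3.0: G2/F3 m7 untreated
  R7 @ bar3.0: F3->B2 leap 6st
  R4 @ bar4.0: F2/E3 M7 untreated
  R2 @ bar5.0: C3/E3 M3 -> G3/D4 P5 similar
  R2 @ bar5.0: C3/A3 M6 -> G3/D4 P5 similar
  R2 @ bar5.0: E3/A3 P4 -> D4/D4 P1 similar
  R7 @ bar5.0: F2->B2 leap 6st
  R7 @ bar5.0: E3->D4 leap 10st
  R1 @ bar6.0: G3/D4 P5 -> C4/G4 P5 similar
  R1 @ bar6.0: G3/D4 P5 -> C4/G4 P5 similar
  R1 @ bar6.0: D4/D4 P1 -> G4/G4 P1 similar
  R2 @ bar6.0: B2/G3 m6 -> C3/C4 P8 similar
  R2 @ bar6.0: B2/D4 m3 -> C3/G4 P5 similar
  R2 @ bar6.0: B2/D4 m3 -> C3/G4 P5 similar

No (22 violations)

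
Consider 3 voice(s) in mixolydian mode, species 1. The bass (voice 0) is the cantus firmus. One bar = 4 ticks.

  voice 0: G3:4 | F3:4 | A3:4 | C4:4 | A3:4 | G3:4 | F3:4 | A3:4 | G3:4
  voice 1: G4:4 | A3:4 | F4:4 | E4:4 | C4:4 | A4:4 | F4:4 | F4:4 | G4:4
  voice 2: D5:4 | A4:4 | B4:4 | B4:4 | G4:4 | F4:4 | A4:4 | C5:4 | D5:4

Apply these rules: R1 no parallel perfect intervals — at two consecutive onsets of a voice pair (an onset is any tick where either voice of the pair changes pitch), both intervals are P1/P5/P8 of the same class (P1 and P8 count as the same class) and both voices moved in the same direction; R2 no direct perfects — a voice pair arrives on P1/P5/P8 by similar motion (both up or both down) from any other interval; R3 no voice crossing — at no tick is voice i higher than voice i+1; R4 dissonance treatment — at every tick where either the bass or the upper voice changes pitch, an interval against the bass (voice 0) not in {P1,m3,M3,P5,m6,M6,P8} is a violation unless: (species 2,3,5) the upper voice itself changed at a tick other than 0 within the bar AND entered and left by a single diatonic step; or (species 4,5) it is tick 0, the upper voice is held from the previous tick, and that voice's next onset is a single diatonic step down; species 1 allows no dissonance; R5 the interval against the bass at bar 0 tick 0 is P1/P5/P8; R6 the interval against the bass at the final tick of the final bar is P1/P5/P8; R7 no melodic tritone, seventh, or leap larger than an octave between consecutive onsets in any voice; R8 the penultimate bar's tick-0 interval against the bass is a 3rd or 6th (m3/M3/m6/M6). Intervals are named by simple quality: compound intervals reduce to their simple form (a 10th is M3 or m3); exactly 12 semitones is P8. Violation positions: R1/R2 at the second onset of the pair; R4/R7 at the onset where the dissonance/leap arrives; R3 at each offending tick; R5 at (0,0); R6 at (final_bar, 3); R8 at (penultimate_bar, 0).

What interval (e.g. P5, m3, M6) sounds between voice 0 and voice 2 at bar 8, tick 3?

P5

voice 0=G3 voice 2=D5 -> P5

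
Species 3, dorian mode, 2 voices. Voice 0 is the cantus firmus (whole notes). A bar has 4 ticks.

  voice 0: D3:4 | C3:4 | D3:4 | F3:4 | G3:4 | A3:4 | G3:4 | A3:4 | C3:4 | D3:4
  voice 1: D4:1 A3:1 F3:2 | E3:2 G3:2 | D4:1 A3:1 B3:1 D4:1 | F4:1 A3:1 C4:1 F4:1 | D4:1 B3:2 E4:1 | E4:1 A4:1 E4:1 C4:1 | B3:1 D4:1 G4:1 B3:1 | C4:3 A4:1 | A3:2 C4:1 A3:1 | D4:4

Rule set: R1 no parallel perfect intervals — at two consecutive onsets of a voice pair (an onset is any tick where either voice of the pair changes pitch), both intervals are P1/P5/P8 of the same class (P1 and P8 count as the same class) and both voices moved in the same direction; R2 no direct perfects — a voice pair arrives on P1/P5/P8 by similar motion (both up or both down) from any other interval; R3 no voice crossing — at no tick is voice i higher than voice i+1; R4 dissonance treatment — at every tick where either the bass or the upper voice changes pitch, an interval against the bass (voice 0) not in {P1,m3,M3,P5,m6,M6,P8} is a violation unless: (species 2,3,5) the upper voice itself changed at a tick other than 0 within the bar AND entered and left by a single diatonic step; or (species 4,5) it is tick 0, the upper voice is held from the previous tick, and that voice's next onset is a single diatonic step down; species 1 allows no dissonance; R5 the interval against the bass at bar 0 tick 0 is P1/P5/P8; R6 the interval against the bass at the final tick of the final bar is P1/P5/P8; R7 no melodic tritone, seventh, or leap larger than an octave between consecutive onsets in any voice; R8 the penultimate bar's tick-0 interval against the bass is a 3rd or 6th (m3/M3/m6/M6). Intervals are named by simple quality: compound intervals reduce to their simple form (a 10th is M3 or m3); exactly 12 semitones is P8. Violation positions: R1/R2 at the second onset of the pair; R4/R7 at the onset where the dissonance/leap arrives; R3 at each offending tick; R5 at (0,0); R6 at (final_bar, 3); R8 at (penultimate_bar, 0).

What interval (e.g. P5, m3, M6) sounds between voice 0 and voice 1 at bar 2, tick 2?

M6

voice 0=D3 voice 1=B3 -> M6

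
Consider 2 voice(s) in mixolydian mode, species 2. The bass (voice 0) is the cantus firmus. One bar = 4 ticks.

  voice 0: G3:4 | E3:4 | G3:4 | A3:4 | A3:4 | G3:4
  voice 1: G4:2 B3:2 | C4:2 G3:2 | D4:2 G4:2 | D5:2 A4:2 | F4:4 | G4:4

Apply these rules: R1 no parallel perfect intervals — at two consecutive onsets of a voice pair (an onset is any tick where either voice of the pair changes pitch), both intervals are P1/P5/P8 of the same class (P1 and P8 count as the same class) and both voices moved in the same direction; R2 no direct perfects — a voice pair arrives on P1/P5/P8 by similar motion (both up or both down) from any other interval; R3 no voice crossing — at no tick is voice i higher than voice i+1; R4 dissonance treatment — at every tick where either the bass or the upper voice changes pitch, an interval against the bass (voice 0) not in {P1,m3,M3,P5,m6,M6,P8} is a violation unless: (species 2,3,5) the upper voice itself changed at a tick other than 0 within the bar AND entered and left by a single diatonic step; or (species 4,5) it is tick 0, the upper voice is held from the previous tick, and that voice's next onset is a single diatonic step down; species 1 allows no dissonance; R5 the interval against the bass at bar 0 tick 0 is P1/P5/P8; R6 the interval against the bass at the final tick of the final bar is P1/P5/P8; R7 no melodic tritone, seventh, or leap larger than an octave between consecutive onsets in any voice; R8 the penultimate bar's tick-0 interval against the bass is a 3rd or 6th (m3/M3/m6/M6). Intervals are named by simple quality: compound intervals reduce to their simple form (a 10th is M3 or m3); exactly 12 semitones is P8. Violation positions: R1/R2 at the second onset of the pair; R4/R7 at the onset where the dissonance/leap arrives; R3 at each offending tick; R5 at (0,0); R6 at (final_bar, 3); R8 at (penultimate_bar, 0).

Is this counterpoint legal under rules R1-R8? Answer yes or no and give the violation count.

bar 0: v0=G3 v1=G4 (P8)
bar 1: v0=E3 v1=C4 (m6)
bar 2: v0=G3 v1=D4 (P5)
bar 3: v0=A3 v1=D5 (P4)
bar 4: v0=A3 v1=F4 (m6)
bar 5: v0=G3 v1=G4 (P8)
  R2 @ bar2.0: E3/G3 m3 -> G3/D4 P5 similar
  R4 @ bar3.0: A3/D5 P4 untreated

No (2 violations)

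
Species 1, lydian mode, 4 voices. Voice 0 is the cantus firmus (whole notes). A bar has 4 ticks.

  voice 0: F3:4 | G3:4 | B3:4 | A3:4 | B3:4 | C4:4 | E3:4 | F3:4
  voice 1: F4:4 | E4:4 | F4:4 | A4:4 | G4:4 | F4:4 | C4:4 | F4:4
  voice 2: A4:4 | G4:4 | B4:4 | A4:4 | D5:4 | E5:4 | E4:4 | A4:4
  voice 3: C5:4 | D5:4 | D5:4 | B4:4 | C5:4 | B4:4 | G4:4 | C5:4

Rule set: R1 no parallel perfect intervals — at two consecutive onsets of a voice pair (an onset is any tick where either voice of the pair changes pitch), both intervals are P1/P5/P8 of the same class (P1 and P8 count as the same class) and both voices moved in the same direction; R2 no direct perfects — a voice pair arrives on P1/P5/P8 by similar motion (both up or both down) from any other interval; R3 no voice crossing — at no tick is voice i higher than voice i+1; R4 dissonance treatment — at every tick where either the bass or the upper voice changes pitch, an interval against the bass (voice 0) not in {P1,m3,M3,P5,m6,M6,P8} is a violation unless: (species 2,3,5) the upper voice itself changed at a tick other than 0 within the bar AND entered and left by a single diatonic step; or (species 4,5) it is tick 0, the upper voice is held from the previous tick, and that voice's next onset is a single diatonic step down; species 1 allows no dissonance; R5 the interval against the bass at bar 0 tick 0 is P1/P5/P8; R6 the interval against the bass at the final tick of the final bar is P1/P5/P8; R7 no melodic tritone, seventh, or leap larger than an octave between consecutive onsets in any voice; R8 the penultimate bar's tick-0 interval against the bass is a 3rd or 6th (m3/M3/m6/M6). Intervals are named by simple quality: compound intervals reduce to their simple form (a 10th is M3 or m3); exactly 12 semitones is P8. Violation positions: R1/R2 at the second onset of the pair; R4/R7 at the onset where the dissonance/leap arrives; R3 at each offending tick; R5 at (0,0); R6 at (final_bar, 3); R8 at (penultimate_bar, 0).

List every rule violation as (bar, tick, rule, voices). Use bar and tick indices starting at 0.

bar 0: v0=F3 v1=F4 v2=A4 v3=C5 downbeat P5
bar 1: v0=G3 v1=E4 v2=G4 v3=D5 downbeat P5
bar 2: v0=B3 v1=F4 v2=B4 v3=D5 downbeat m3
bar 3: v0=A3 v1=A4 v2=A4 v3=B4 downbeat M2
bar 4: v0=B3 v1=G4 v2=D5 v3=C5 downbeat m2
bar 5: v0=C4 v1=F4 v2=E5 v3=B4 downbeat M7
bar 6: v0=E3 v1=C4 v2=E4 v3=G4 downbeat m3
bar 7: v0=F3 v1=F4 v2=A4 v3=C5 downbeat P5
  -> R5 @ bar 0 tick 0 v(0, 2): opens on M3
  -> R1 @ bar 1 tick 0 v(0, 3): F3/C5 P5 -> G3/D5 P5 similar
  -> R1 @ bar 2 tick 0 v(0, 2): G3/G4 P8 -> B3/B4 P8 similar
  -> R4 @ bar 2 tick 0 v(0, 1): B3/F4 TT untreated
  -> R1 @ bar 3 tick 0 v(0, 2): B3/B4 P8 -> A3/A4 P8 similar
  -> R4 @ bar 3 tick 0 v(0, 3): A3/B4 M2 untreated
  -> R3 @ bar 4 tick 0 v(2, 3): D5 above C5
  -> R4 @ bar 4 tick 0 v(0, 3): B3/C5 m2 untreated
  -> R3 @ bar 4 tick 1 v(2, 3): D5 above C5
  -> R3 @ bar 4 tick 2 v(2, 3): D5 above C5
  -> R3 @ bar 4 tick 3 v(2, 3): D5 above C5
  -> R3 @ bar 5 tick 0 v(2, 3): E5 above B4
  -> R4 @ bar 5 tick 0 v(0, 1): C4/F4 P4 untreated
  -> R4 @ bar 5 tick 0 v(0, 3): C4/B4 M7 untreated
  -> R3 @ bar 5 tick 1 v(2, 3): E5 above B4
  -> R3 @ bar 5 tick 2 v(2, 3): E5 above B4
  -> R3 @ bar 5 tick 3 v(2, 3): E5 above B4
  -> R2 @ bar 6 tick 0 v(0, 2): C4/E5 M3 -> E3/E4 P8 similar
  -> R2 @ bar 6 tick 0 v(1, 3): F4/B4 TT -> C4/G4 P5 similar
  -> R8 @ bar 6 tick 0 v(0, 2): penult P8 not 3rd/6th
  -> R1 @ bar 7 tick 0 v(1, 3): C4/G4 P5 -> F4/C5 P5 similar
  -> R2 @ bar 7 tick 0 v(0, 1): E3/C4 m6 -> F3/F4 P8 similar
  -> R2 @ bar 7 tick 0 v(0, 3): E3/G4 m3 -> F3/C5 P5 similar
  -> R6 @ bar 7 tick 3 v(0, 2): closes on M3

(0, 0, R5, (0, 2))
(1, 0, R1, (0, 3))
(2, 0, R1, (0, 2))
(2, 0, R4, (0, 1))
(3, 0, R1, (0, 2))
(3, 0, R4, (0, 3))
(4, 0, R3, (2, 3))
(4, 0, R4, (0, 3))
(4, 1, R3, (2, 3))
(4, 2, R3, (2, 3))
(4, 3, R3, (2, 3))
(5, 0, R3, (2, 3))
(5, 0, R4, (0, 1))
(5, 0, R4, (0, 3))
(5, 1, R3, (2, 3))
(5, 2, R3, (2, 3))
(5, 3, R3, (2, 3))
(6, 0, R2, (0, 2))
(6, 0, R2, (1, 3))
(6, 0, R8, (0, 2))
(7, 0, R1, (1, 3))
(7, 0, R2, (0, 1))
(7, 0, R2, (0, 3))
(7, 3, R6, (0, 2))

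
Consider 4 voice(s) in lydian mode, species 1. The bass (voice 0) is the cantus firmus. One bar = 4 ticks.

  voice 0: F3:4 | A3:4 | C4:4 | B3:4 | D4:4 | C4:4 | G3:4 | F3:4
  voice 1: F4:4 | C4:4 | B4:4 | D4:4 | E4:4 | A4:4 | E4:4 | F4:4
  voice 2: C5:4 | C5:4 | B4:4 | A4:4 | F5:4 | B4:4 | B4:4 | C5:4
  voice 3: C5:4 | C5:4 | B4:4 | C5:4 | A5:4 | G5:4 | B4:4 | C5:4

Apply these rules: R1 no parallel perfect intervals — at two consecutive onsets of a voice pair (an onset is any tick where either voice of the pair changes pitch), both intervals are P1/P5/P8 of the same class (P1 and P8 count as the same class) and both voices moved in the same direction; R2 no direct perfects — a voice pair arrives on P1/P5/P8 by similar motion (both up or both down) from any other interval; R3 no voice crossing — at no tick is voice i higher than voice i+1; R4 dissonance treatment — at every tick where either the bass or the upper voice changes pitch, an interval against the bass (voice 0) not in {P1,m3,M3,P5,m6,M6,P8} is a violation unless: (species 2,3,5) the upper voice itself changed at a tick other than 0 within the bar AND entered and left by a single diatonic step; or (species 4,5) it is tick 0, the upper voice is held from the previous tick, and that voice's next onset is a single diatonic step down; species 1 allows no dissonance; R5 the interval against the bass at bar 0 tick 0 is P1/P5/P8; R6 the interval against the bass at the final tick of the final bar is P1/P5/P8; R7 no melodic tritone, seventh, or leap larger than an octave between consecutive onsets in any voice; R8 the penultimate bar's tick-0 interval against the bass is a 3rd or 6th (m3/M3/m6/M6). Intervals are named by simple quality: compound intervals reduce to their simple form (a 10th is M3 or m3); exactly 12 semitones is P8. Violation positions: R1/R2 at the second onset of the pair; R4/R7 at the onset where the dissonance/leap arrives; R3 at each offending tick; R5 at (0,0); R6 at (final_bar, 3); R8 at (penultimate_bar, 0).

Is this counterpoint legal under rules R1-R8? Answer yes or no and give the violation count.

No (17 violations)

bar 0: v0=F3 v1=F4 v2=C5 v3=C5 (P5)
bar 1: v0=A3 v1=C4 v2=C5 v3=C5 (m3)
bar 2: v0=C4 v1=B4 v2=B4 v3=B4 (M7)
bar 3: v0=B3 v1=D4 v2=A4 v3=C5 (m2)
bar 4: v0=D4 v1=E4 v2=F5 v3=A5 (P5)
bar 5: v0=C4 v1=A4 v2=B4 v3=G5 (P5)
bar 6: v0=G3 v1=E4 v2=B4 v3=B4 (M3)
bar 7: v0=F3 v1=F4 v2=C5 v3=C5 (P5)
  R1 @ bar2.0: C5/C5 P1 -> B4/B4 P1 similar
  R4 @ bar2.0: C4/B4 M7 untreated
  R4 @ bar2.0: C4/B4 M7 untreated
  R4 @ bar2.0: C4/B4 M7 untreated
  R7 @ bar2.0: C4->B4 leap 11st
  R2 @ bar3.0: B4/B4 P1 -> D4/A4 P5 similar
  R4 @ bar3.0: B3/A4 m7 untreated
  R4 @ bar3.0: B3/C5 m2 untreated
  R2 @ bar4.0: B3/C5 m2 -> D4/A5 P5 similar
  R4 @ bar4.0: D4/E4 M2 untreated
  R1 @ bar5.0: D4/A5 P5 -> C4/G5 P5 similar
  R4 @ bar5.0: C4/B4 M7 untreated
  R7 @ bar5.0: F5->B4 leap 6st
  R2 @ bar6.0: A4/G5 m7 -> E4/B4 P5 similar
  R1 @ bar7.0: E4/B4 P5 -> F4/C5 P5 similar
  R1 @ bar7.0: E4/B4 P5 -> F4/C5 P5 similar
  R1 @ bar7.0: B4/B4 P1 -> C5/C5 P1 similar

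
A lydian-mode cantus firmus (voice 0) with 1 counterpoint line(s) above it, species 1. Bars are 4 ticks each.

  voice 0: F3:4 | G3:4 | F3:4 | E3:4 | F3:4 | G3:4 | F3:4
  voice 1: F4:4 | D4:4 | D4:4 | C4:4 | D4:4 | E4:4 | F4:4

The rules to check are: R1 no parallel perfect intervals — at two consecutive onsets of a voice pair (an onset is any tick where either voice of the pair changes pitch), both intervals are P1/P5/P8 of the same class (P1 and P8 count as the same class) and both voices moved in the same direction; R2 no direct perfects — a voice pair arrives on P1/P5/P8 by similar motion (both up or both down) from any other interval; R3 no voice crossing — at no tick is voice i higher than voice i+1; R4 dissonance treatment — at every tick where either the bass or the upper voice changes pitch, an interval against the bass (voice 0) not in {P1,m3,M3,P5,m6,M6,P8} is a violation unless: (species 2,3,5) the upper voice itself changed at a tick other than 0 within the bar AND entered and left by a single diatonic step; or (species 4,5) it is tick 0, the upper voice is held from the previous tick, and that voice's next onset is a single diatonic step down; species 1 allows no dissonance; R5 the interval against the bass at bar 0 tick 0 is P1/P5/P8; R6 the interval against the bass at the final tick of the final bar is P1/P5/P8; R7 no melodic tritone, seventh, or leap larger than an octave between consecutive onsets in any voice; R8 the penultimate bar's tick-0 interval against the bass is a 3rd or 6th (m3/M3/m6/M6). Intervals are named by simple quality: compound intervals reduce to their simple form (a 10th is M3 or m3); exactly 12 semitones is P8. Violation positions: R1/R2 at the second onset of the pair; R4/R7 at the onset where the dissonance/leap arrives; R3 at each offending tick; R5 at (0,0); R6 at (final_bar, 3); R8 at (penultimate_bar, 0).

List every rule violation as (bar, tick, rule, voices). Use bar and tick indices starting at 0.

bar 0: v0=F3 v1=F4 downbeat P8
bar 1: v0=G3 v1=D4 downbeat P5
bar 2: v0=F3 v1=D4 downbeat M6
bar 3: v0=E3 v1=C4 downbeat m6
bar 4: v0=F3 v1=D4 downbeat M6
bar 5: v0=G3 v1=E4 downbeat M6
bar 6: v0=F3 v1=F4 downbeat P8

No violations across 7 bars (F3..F3 vs F4..F4).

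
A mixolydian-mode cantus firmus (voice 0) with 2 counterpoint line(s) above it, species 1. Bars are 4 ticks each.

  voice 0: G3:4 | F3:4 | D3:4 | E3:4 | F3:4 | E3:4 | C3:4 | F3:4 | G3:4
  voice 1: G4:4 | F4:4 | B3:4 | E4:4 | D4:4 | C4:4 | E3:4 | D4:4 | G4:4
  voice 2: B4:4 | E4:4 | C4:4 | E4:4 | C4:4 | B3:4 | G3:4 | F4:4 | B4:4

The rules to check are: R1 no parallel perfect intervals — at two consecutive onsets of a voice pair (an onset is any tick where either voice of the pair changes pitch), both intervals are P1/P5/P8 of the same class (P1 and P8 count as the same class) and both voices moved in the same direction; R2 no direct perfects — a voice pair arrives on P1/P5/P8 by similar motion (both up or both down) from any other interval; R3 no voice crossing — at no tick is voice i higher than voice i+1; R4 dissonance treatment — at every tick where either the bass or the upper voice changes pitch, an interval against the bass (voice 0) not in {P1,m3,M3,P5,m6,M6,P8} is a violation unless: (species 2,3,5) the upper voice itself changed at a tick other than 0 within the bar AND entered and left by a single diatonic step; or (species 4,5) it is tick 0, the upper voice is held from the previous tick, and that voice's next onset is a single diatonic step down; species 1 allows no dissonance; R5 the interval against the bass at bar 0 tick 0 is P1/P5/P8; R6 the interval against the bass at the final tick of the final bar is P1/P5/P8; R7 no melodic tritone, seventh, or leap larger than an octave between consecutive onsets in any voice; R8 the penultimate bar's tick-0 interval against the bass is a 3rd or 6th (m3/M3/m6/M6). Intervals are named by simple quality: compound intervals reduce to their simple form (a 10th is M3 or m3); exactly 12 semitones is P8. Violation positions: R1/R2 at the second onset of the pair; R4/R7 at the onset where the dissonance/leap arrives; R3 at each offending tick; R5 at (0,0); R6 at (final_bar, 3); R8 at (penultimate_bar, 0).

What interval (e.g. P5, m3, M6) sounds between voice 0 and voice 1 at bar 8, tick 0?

P8

voice 0=G3 voice 1=G4 -> P8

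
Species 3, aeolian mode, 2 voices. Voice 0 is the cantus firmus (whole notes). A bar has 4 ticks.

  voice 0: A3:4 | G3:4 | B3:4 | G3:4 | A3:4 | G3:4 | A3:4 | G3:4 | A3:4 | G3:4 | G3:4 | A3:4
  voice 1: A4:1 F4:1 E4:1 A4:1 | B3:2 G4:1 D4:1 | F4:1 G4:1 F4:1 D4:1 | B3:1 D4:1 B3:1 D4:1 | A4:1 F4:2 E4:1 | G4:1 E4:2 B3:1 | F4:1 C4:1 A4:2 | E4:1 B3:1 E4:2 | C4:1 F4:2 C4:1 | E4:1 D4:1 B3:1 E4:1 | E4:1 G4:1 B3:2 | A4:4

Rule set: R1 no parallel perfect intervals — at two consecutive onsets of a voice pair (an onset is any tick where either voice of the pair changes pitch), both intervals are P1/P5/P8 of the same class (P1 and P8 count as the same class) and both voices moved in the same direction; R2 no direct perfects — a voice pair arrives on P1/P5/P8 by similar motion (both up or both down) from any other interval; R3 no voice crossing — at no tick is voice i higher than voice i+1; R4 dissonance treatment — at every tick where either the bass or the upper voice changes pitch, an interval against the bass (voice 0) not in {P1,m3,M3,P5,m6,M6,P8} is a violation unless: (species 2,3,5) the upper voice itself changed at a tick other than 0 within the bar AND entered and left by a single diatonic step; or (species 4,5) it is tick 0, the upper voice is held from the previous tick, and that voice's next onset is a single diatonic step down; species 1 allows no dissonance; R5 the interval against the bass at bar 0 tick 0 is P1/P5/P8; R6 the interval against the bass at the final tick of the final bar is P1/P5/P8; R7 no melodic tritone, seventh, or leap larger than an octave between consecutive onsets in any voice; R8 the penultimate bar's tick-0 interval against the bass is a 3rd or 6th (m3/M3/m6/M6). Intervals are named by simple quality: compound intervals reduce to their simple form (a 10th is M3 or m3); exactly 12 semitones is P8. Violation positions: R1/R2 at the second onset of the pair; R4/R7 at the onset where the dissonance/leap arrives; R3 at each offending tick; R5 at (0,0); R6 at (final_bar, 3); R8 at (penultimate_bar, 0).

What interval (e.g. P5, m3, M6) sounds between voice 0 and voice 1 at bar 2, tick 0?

voice 0=B3 voice 1=F4 -> TT

TT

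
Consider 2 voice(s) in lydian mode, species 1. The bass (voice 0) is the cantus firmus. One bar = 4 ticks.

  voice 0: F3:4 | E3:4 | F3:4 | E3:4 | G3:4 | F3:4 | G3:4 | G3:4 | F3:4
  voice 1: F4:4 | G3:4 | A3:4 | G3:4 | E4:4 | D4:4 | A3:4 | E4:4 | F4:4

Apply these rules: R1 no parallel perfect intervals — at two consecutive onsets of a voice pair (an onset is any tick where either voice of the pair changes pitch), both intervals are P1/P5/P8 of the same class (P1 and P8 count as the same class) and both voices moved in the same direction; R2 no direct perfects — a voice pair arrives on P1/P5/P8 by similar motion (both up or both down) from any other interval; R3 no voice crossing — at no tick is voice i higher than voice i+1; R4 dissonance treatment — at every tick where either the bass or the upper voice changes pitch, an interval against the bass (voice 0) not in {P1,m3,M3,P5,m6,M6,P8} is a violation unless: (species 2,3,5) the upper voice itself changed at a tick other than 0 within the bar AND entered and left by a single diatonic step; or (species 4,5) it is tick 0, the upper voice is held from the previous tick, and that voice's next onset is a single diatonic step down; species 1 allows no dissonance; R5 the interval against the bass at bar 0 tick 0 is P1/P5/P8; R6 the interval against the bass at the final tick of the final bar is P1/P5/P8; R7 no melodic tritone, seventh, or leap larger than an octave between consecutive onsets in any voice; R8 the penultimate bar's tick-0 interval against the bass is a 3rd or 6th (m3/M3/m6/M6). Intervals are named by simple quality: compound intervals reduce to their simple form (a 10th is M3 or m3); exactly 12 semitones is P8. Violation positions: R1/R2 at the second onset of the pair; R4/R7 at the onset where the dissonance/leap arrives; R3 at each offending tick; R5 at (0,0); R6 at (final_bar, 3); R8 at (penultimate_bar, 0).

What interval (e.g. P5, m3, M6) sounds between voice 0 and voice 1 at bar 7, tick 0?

voice 0=G3 voice 1=E4 -> M6

M6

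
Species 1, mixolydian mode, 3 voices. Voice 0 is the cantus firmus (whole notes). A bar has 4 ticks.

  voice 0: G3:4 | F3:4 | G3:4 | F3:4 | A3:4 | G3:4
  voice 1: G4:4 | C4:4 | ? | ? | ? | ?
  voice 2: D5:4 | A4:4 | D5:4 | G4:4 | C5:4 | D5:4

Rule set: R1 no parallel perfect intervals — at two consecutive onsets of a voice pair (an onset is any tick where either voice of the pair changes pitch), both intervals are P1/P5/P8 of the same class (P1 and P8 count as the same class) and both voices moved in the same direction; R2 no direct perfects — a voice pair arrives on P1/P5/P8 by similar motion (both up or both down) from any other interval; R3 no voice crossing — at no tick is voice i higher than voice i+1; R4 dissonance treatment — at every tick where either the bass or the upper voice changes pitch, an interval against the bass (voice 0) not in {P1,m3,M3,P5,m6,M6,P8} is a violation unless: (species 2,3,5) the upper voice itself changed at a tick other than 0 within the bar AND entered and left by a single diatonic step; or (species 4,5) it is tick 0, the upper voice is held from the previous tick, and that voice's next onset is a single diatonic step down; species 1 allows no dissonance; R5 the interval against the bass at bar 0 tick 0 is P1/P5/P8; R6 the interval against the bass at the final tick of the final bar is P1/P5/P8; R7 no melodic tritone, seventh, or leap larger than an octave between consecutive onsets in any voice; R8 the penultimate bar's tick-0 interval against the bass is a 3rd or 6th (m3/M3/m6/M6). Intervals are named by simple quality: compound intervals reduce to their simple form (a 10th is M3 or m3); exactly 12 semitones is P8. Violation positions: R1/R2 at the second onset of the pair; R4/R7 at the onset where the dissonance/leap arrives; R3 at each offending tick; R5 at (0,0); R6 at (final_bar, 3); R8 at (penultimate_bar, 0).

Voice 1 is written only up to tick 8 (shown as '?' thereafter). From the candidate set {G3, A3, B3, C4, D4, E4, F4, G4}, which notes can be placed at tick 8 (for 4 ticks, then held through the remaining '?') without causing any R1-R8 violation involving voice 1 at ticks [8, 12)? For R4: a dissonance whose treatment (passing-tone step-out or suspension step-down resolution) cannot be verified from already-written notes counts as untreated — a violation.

G3: legal
A3: violates R4
B3: legal
C4: violates R4
D4: violates R1,R2
E4: legal
F4: violates R4
G4: violates R2

{B3, E4, G3}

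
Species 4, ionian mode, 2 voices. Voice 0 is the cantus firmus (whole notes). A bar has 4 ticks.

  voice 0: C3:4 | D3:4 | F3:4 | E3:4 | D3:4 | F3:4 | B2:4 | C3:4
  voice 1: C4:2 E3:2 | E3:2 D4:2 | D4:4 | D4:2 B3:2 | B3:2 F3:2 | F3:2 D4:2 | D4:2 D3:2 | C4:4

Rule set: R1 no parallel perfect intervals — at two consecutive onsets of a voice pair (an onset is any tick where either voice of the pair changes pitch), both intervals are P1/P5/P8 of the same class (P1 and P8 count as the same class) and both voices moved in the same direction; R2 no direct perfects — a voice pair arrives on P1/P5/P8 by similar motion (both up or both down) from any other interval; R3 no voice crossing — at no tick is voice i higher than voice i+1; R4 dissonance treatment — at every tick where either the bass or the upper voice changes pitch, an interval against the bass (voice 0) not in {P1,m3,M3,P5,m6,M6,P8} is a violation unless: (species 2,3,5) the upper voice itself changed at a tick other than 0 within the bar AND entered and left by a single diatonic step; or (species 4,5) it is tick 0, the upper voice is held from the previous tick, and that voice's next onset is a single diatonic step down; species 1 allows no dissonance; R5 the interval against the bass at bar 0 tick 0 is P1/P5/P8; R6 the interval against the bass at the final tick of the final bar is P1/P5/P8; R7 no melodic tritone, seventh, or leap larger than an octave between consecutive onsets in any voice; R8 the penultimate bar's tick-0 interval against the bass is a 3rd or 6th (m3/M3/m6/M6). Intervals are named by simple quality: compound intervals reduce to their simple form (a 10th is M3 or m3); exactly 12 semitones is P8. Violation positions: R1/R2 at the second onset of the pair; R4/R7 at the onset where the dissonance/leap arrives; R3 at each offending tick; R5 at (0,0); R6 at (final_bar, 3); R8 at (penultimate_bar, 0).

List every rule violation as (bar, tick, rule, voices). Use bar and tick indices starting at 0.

bar 0: v0=C3 v1=C4 downbeat P8
bar 1: v0=D3 v1=E3 downbeat M2
bar 2: v0=F3 v1=D4 downbeat M6
bar 3: v0=E3 v1=D4 downbeat m7
bar 4: v0=D3 v1=B3 downbeat M6
bar 5: v0=F3 v1=F3 downbeat P1
bar 6: v0=B2 v1=D4 downbeat m3
bar 7: v0=C3 v1=C4 downbeat P8
  -> R4 @ bar 1 tick 0 v(0, 1): D3/E3 M2 untreated
  -> R7 @ bar 1 tick 2 v(1,): E3->D4 leap 10st
  -> R4 @ bar 3 tick 0 v(0, 1): E3/D4 m7 untreated
  -> R7 @ bar 4 tick 2 v(1,): B3->F3 leap 6st
  -> R7 @ bar 6 tick 0 v(0,): F3->B2 leap 6st
  -> R2 @ bar 7 tick 0 v(0, 1): B2/D3 m3 -> C3/C4 P8 similar
  -> R7 @ bar 7 tick 0 v(1,): D3->C4 leap 10st

(1, 0, R4, (0, 1))
(1, 2, R7, (1,))
(3, 0, R4, (0, 1))
(4, 2, R7, (1,))
(6, 0, R7, (0,))
(7, 0, R2, (0, 1))
(7, 0, R7, (1,))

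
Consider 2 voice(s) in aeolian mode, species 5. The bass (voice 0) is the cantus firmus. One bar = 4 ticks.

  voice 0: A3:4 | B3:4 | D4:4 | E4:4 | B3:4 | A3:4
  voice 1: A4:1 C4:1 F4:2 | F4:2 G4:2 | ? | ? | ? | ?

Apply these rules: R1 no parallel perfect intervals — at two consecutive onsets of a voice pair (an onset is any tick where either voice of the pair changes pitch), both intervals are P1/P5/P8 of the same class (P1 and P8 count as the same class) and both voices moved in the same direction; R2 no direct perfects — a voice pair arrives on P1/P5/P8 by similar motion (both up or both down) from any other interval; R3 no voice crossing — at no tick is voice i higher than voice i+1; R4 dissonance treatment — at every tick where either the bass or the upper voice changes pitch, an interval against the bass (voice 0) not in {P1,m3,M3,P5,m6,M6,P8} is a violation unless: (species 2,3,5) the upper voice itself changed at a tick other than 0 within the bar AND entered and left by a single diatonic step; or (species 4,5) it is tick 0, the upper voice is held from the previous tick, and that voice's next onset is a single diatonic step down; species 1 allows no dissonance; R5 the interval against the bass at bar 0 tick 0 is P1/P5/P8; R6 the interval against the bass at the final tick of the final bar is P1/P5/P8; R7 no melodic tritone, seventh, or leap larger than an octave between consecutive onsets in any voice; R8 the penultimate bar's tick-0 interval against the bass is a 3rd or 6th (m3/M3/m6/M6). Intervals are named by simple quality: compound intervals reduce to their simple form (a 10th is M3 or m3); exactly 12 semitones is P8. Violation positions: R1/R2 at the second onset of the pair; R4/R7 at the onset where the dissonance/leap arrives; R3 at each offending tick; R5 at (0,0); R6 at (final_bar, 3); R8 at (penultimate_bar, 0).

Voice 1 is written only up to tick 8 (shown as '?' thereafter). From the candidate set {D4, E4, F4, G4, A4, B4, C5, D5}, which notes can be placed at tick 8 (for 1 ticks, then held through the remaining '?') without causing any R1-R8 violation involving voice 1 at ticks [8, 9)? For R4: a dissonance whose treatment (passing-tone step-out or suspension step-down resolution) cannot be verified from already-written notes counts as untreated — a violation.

{B4, D4, F4}

D4: legal
E4: violates R4
F4: legal
G4: violates R4
A4: violates R2
B4: legal
C5: violates R4
D5: violates R2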